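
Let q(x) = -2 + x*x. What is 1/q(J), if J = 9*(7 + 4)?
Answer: 1/9799 ≈ 0.00010205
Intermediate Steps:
J = 99 (J = 9*11 = 99)
q(x) = -2 + x**2
1/q(J) = 1/(-2 + 99**2) = 1/(-2 + 9801) = 1/9799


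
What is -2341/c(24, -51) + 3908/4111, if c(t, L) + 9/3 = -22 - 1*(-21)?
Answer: 9639483/16444 ≈ 586.20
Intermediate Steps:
c(t, L) = -4 (c(t, L) = -3 + (-22 - 1*(-21)) = -3 + (-22 + 21) = -3 - 1 = -4)
-2341/c(24, -51) + 3908/4111 = -2341/(-4) + 3908/4111 = -2341*(-1/4) + 3908*(1/4111) = 2341/4 + 3908/4111 = 9639483/16444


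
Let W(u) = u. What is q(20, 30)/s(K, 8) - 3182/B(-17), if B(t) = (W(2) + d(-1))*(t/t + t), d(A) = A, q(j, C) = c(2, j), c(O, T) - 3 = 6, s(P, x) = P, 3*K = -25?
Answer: 39559/200 ≈ 197.79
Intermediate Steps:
K = -25/3 (K = (⅓)*(-25) = -25/3 ≈ -8.3333)
c(O, T) = 9 (c(O, T) = 3 + 6 = 9)
q(j, C) = 9
B(t) = 1 + t (B(t) = (2 - 1)*(t/t + t) = 1*(1 + t) = 1 + t)
q(20, 30)/s(K, 8) - 3182/B(-17) = 9/(-25/3) - 3182/(1 - 17) = 9*(-3/25) - 3182/(-16) = -27/25 - 3182*(-1/16) = -27/25 + 1591/8 = 39559/200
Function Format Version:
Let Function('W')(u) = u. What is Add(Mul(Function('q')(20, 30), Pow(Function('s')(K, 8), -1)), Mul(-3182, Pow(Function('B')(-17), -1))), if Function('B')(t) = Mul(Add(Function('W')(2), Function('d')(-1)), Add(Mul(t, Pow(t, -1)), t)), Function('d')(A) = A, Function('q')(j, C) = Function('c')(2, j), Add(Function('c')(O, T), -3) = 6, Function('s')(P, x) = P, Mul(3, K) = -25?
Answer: Rational(39559, 200) ≈ 197.79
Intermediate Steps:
K = Rational(-25, 3) (K = Mul(Rational(1, 3), -25) = Rational(-25, 3) ≈ -8.3333)
Function('c')(O, T) = 9 (Function('c')(O, T) = Add(3, 6) = 9)
Function('q')(j, C) = 9
Function('B')(t) = Add(1, t) (Function('B')(t) = Mul(Add(2, -1), Add(Mul(t, Pow(t, -1)), t)) = Mul(1, Add(1, t)) = Add(1, t))
Add(Mul(Function('q')(20, 30), Pow(Function('s')(K, 8), -1)), Mul(-3182, Pow(Function('B')(-17), -1))) = Add(Mul(9, Pow(Rational(-25, 3), -1)), Mul(-3182, Pow(Add(1, -17), -1))) = Add(Mul(9, Rational(-3, 25)), Mul(-3182, Pow(-16, -1))) = Add(Rational(-27, 25), Mul(-3182, Rational(-1, 16))) = Add(Rational(-27, 25), Rational(1591, 8)) = Rational(39559, 200)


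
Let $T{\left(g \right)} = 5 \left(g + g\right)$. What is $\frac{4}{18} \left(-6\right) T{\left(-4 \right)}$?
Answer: $\frac{160}{3} \approx 53.333$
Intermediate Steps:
$T{\left(g \right)} = 10 g$ ($T{\left(g \right)} = 5 \cdot 2 g = 10 g$)
$\frac{4}{18} \left(-6\right) T{\left(-4 \right)} = \frac{4}{18} \left(-6\right) 10 \left(-4\right) = 4 \cdot \frac{1}{18} \left(-6\right) \left(-40\right) = \frac{2}{9} \left(-6\right) \left(-40\right) = \left(- \frac{4}{3}\right) \left(-40\right) = \frac{160}{3}$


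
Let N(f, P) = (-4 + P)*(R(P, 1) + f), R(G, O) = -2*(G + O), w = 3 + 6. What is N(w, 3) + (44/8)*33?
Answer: 361/2 ≈ 180.50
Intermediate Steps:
w = 9
R(G, O) = -2*G - 2*O
N(f, P) = (-4 + P)*(-2 + f - 2*P) (N(f, P) = (-4 + P)*((-2*P - 2*1) + f) = (-4 + P)*((-2*P - 2) + f) = (-4 + P)*((-2 - 2*P) + f) = (-4 + P)*(-2 + f - 2*P))
N(w, 3) + (44/8)*33 = (8 - 4*9 - 2*3² + 6*3 + 3*9) + (44/8)*33 = (8 - 36 - 2*9 + 18 + 27) + (44*(⅛))*33 = (8 - 36 - 18 + 18 + 27) + (11/2)*33 = -1 + 363/2 = 361/2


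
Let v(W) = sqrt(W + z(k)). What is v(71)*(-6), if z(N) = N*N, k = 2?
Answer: -30*sqrt(3) ≈ -51.962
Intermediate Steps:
z(N) = N**2
v(W) = sqrt(4 + W) (v(W) = sqrt(W + 2**2) = sqrt(W + 4) = sqrt(4 + W))
v(71)*(-6) = sqrt(4 + 71)*(-6) = sqrt(75)*(-6) = (5*sqrt(3))*(-6) = -30*sqrt(3)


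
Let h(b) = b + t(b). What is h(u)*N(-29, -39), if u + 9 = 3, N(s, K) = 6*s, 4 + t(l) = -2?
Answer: 2088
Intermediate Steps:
t(l) = -6 (t(l) = -4 - 2 = -6)
u = -6 (u = -9 + 3 = -6)
h(b) = -6 + b (h(b) = b - 6 = -6 + b)
h(u)*N(-29, -39) = (-6 - 6)*(6*(-29)) = -12*(-174) = 2088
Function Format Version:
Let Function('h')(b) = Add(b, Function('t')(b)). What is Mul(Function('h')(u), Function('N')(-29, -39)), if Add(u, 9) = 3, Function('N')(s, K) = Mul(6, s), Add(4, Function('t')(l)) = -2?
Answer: 2088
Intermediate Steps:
Function('t')(l) = -6 (Function('t')(l) = Add(-4, -2) = -6)
u = -6 (u = Add(-9, 3) = -6)
Function('h')(b) = Add(-6, b) (Function('h')(b) = Add(b, -6) = Add(-6, b))
Mul(Function('h')(u), Function('N')(-29, -39)) = Mul(Add(-6, -6), Mul(6, -29)) = Mul(-12, -174) = 2088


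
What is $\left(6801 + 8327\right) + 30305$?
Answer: $45433$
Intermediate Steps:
$\left(6801 + 8327\right) + 30305 = 15128 + 30305 = 45433$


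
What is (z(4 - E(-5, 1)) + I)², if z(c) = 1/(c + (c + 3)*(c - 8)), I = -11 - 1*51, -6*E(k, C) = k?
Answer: 3539536036/919681 ≈ 3848.7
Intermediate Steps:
E(k, C) = -k/6
I = -62 (I = -11 - 51 = -62)
z(c) = 1/(c + (-8 + c)*(3 + c)) (z(c) = 1/(c + (3 + c)*(-8 + c)) = 1/(c + (-8 + c)*(3 + c)))
(z(4 - E(-5, 1)) + I)² = (1/(-24 + (4 - (-1)*(-5)/6)² - 4*(4 - (-1)*(-5)/6)) - 62)² = (1/(-24 + (4 - 1*⅚)² - 4*(4 - 1*⅚)) - 62)² = (1/(-24 + (4 - ⅚)² - 4*(4 - ⅚)) - 62)² = (1/(-24 + (19/6)² - 4*19/6) - 62)² = (1/(-24 + 361/36 - 38/3) - 62)² = (1/(-959/36) - 62)² = (-36/959 - 62)² = (-59494/959)² = 3539536036/919681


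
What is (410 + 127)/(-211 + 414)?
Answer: 537/203 ≈ 2.6453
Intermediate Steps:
(410 + 127)/(-211 + 414) = 537/203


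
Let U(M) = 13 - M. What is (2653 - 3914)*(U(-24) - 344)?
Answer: 387127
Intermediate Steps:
(2653 - 3914)*(U(-24) - 344) = (2653 - 3914)*((13 - 1*(-24)) - 344) = -1261*((13 + 24) - 344) = -1261*(37 - 344) = -1261*(-307) = 387127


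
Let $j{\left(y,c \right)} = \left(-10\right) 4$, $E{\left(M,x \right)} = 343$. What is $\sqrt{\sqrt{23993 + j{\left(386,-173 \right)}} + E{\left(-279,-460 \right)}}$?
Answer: $\sqrt{343 + \sqrt{23953}} \approx 22.311$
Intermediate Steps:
$j{\left(y,c \right)} = -40$
$\sqrt{\sqrt{23993 + j{\left(386,-173 \right)}} + E{\left(-279,-460 \right)}} = \sqrt{\sqrt{23993 - 40} + 343} = \sqrt{\sqrt{23953} + 343} = \sqrt{343 + \sqrt{23953}}$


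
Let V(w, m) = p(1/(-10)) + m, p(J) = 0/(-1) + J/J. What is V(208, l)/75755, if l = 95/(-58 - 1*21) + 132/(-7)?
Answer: -2108/8378503 ≈ -0.00025160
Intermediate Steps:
l = -11093/553 (l = 95/(-58 - 21) + 132*(-⅐) = 95/(-79) - 132/7 = 95*(-1/79) - 132/7 = -95/79 - 132/7 = -11093/553 ≈ -20.060)
p(J) = 1 (p(J) = 0*(-1) + 1 = 0 + 1 = 1)
V(w, m) = 1 + m
V(208, l)/75755 = (1 - 11093/553)/75755 = -10540/553*1/75755 = -2108/8378503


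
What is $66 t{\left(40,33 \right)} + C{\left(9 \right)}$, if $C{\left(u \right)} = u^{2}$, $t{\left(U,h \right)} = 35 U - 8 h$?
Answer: $75057$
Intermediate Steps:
$t{\left(U,h \right)} = - 8 h + 35 U$
$66 t{\left(40,33 \right)} + C{\left(9 \right)} = 66 \left(\left(-8\right) 33 + 35 \cdot 40\right) + 9^{2} = 66 \left(-264 + 1400\right) + 81 = 66 \cdot 1136 + 81 = 74976 + 81 = 75057$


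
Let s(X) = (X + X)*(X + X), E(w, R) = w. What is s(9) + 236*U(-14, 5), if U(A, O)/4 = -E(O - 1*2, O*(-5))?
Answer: -2508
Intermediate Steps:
s(X) = 4*X² (s(X) = (2*X)*(2*X) = 4*X²)
U(A, O) = 8 - 4*O (U(A, O) = 4*(-(O - 1*2)) = 4*(-(O - 2)) = 4*(-(-2 + O)) = 4*(2 - O) = 8 - 4*O)
s(9) + 236*U(-14, 5) = 4*9² + 236*(8 - 4*5) = 4*81 + 236*(8 - 20) = 324 + 236*(-12) = 324 - 2832 = -2508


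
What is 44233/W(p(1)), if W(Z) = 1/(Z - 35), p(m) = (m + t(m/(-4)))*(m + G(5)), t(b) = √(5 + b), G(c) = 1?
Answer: -1459689 + 44233*√19 ≈ -1.2669e+6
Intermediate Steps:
p(m) = (1 + m)*(m + √(5 - m/4)) (p(m) = (m + √(5 + m/(-4)))*(m + 1) = (m + √(5 + m*(-¼)))*(1 + m) = (m + √(5 - m/4))*(1 + m) = (1 + m)*(m + √(5 - m/4)))
W(Z) = 1/(-35 + Z)
44233/W(p(1)) = 44233/(1/(-35 + (1 + 1² + √(20 - 1*1)/2 + (½)*1*√(20 - 1*1)))) = 44233/(1/(-35 + (1 + 1 + √(20 - 1)/2 + (½)*1*√(20 - 1)))) = 44233/(1/(-35 + (1 + 1 + √19/2 + (½)*1*√19))) = 44233/(1/(-35 + (1 + 1 + √19/2 + √19/2))) = 44233/(1/(-35 + (2 + √19))) = 44233/(1/(-33 + √19)) = 44233*(-33 + √19) = -1459689 + 44233*√19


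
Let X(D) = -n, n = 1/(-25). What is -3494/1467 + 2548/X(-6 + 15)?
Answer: 93444406/1467 ≈ 63698.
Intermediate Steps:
n = -1/25 ≈ -0.040000
X(D) = 1/25 (X(D) = -1*(-1/25) = 1/25)
-3494/1467 + 2548/X(-6 + 15) = -3494/1467 + 2548/(1/25) = -3494*1/1467 + 2548*25 = -3494/1467 + 63700 = 93444406/1467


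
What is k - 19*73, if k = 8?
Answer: -1379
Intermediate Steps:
k - 19*73 = 8 - 19*73 = 8 - 1387 = -1379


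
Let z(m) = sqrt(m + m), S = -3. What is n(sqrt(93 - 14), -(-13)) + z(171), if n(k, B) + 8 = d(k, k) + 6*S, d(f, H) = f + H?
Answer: -26 + 2*sqrt(79) + 3*sqrt(38) ≈ 10.270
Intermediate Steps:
d(f, H) = H + f
z(m) = sqrt(2)*sqrt(m) (z(m) = sqrt(2*m) = sqrt(2)*sqrt(m))
n(k, B) = -26 + 2*k (n(k, B) = -8 + ((k + k) + 6*(-3)) = -8 + (2*k - 18) = -8 + (-18 + 2*k) = -26 + 2*k)
n(sqrt(93 - 14), -(-13)) + z(171) = (-26 + 2*sqrt(93 - 14)) + sqrt(2)*sqrt(171) = (-26 + 2*sqrt(79)) + sqrt(2)*(3*sqrt(19)) = (-26 + 2*sqrt(79)) + 3*sqrt(38) = -26 + 2*sqrt(79) + 3*sqrt(38)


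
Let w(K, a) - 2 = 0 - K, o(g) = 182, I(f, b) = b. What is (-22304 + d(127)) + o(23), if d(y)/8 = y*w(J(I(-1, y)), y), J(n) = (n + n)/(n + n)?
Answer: -21106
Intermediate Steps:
J(n) = 1 (J(n) = (2*n)/((2*n)) = (2*n)*(1/(2*n)) = 1)
w(K, a) = 2 - K (w(K, a) = 2 + (0 - K) = 2 - K)
d(y) = 8*y (d(y) = 8*(y*(2 - 1*1)) = 8*(y*(2 - 1)) = 8*(y*1) = 8*y)
(-22304 + d(127)) + o(23) = (-22304 + 8*127) + 182 = (-22304 + 1016) + 182 = -21288 + 182 = -21106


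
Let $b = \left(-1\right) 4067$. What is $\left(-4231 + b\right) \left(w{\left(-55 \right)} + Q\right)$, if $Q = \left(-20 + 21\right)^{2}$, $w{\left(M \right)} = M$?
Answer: $448092$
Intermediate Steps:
$b = -4067$
$Q = 1$ ($Q = 1^{2} = 1$)
$\left(-4231 + b\right) \left(w{\left(-55 \right)} + Q\right) = \left(-4231 - 4067\right) \left(-55 + 1\right) = \left(-8298\right) \left(-54\right) = 448092$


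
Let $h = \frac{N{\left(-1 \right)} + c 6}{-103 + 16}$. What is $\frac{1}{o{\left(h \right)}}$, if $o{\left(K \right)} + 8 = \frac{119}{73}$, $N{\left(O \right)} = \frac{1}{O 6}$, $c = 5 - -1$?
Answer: $- \frac{73}{465} \approx -0.15699$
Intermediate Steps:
$c = 6$ ($c = 5 + 1 = 6$)
$N{\left(O \right)} = \frac{1}{6 O}$
$h = - \frac{215}{522}$ ($h = \frac{\frac{1}{6 \left(-1\right)} + 6 \cdot 6}{-103 + 16} = \frac{\frac{1}{6} \left(-1\right) + 36}{-87} = \left(- \frac{1}{6} + 36\right) \left(- \frac{1}{87}\right) = \frac{215}{6} \left(- \frac{1}{87}\right) = - \frac{215}{522} \approx -0.41188$)
$o{\left(K \right)} = - \frac{465}{73}$ ($o{\left(K \right)} = -8 + \frac{119}{73} = - \frac{465}{73}$)
$\frac{1}{o{\left(h \right)}} = \frac{1}{- \frac{465}{73}} = - \frac{73}{465}$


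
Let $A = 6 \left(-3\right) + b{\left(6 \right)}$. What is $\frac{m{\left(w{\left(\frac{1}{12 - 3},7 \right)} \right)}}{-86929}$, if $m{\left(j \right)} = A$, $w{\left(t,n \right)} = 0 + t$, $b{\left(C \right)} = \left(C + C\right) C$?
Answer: $- \frac{54}{86929} \approx -0.0006212$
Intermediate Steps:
$b{\left(C \right)} = 2 C^{2}$ ($b{\left(C \right)} = 2 C C = 2 C^{2}$)
$w{\left(t,n \right)} = t$
$A = 54$ ($A = 6 \left(-3\right) + 2 \cdot 6^{2} = -18 + 2 \cdot 36 = -18 + 72 = 54$)
$m{\left(j \right)} = 54$
$\frac{m{\left(w{\left(\frac{1}{12 - 3},7 \right)} \right)}}{-86929} = \frac{54}{-86929} = 54 \left(- \frac{1}{86929}\right) = - \frac{54}{86929}$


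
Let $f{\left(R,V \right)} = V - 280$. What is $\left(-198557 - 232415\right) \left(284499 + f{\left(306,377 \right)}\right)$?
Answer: $-122652907312$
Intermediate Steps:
$f{\left(R,V \right)} = -280 + V$ ($f{\left(R,V \right)} = V - 280 = -280 + V$)
$\left(-198557 - 232415\right) \left(284499 + f{\left(306,377 \right)}\right) = \left(-198557 - 232415\right) \left(284499 + \left(-280 + 377\right)\right) = - 430972 \left(284499 + 97\right) = \left(-430972\right) 284596 = -122652907312$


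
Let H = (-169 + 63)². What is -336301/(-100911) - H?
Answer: -1133499695/100911 ≈ -11233.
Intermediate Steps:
H = 11236 (H = (-106)² = 11236)
-336301/(-100911) - H = -336301/(-100911) - 1*11236 = -336301*(-1/100911) - 11236 = 336301/100911 - 11236 = -1133499695/100911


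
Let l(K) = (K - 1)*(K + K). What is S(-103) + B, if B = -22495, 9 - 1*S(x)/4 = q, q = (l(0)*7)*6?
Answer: -22459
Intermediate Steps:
l(K) = 2*K*(-1 + K) (l(K) = (-1 + K)*(2*K) = 2*K*(-1 + K))
q = 0 (q = ((2*0*(-1 + 0))*7)*6 = ((2*0*(-1))*7)*6 = (0*7)*6 = 0*6 = 0)
S(x) = 36 (S(x) = 36 - 4*0 = 36 + 0 = 36)
S(-103) + B = 36 - 22495 = -22459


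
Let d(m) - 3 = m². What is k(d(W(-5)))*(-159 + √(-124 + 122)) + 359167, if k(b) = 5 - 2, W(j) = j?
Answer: 358690 + 3*I*√2 ≈ 3.5869e+5 + 4.2426*I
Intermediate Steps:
d(m) = 3 + m²
k(b) = 3
k(d(W(-5)))*(-159 + √(-124 + 122)) + 359167 = 3*(-159 + √(-124 + 122)) + 359167 = 3*(-159 + √(-2)) + 359167 = 3*(-159 + I*√2) + 359167 = (-477 + 3*I*√2) + 359167 = 358690 + 3*I*√2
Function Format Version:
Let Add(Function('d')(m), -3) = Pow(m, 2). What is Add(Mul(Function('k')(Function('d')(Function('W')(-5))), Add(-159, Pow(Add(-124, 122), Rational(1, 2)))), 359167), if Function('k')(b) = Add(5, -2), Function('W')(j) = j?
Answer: Add(358690, Mul(3, I, Pow(2, Rational(1, 2)))) ≈ Add(3.5869e+5, Mul(4.2426, I))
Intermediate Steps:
Function('d')(m) = Add(3, Pow(m, 2))
Function('k')(b) = 3
Add(Mul(Function('k')(Function('d')(Function('W')(-5))), Add(-159, Pow(Add(-124, 122), Rational(1, 2)))), 359167) = Add(Mul(3, Add(-159, Pow(Add(-124, 122), Rational(1, 2)))), 359167) = Add(Mul(3, Add(-159, Pow(-2, Rational(1, 2)))), 359167) = Add(Mul(3, Add(-159, Mul(I, Pow(2, Rational(1, 2))))), 359167) = Add(Add(-477, Mul(3, I, Pow(2, Rational(1, 2)))), 359167) = Add(358690, Mul(3, I, Pow(2, Rational(1, 2))))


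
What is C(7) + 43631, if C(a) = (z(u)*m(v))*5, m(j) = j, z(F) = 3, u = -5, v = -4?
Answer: 43571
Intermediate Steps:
C(a) = -60 (C(a) = (3*(-4))*5 = -12*5 = -60)
C(7) + 43631 = -60 + 43631 = 43571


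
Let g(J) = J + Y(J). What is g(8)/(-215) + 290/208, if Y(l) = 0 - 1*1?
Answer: 30447/22360 ≈ 1.3617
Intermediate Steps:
Y(l) = -1 (Y(l) = 0 - 1 = -1)
g(J) = -1 + J (g(J) = J - 1 = -1 + J)
g(8)/(-215) + 290/208 = (-1 + 8)/(-215) + 290/208 = 7*(-1/215) + 290*(1/208) = -7/215 + 145/104 = 30447/22360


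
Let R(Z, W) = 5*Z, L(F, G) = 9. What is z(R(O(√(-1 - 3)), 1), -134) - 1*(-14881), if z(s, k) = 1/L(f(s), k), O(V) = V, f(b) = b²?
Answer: 133930/9 ≈ 14881.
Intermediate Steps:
z(s, k) = ⅑ (z(s, k) = 1/9 = ⅑)
z(R(O(√(-1 - 3)), 1), -134) - 1*(-14881) = ⅑ - 1*(-14881) = ⅑ + 14881 = 133930/9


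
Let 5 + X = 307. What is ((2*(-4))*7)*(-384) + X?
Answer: 21806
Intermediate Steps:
X = 302 (X = -5 + 307 = 302)
((2*(-4))*7)*(-384) + X = ((2*(-4))*7)*(-384) + 302 = -8*7*(-384) + 302 = -56*(-384) + 302 = 21504 + 302 = 21806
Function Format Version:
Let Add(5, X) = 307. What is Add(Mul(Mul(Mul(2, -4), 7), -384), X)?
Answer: 21806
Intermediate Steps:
X = 302 (X = Add(-5, 307) = 302)
Add(Mul(Mul(Mul(2, -4), 7), -384), X) = Add(Mul(Mul(Mul(2, -4), 7), -384), 302) = Add(Mul(Mul(-8, 7), -384), 302) = Add(Mul(-56, -384), 302) = Add(21504, 302) = 21806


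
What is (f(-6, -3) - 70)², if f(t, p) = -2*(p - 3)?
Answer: 3364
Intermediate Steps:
f(t, p) = 6 - 2*p (f(t, p) = -2*(-3 + p) = 6 - 2*p)
(f(-6, -3) - 70)² = ((6 - 2*(-3)) - 70)² = ((6 + 6) - 70)² = (12 - 70)² = (-58)² = 3364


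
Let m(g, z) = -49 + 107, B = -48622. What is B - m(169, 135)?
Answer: -48680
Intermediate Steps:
m(g, z) = 58
B - m(169, 135) = -48622 - 1*58 = -48622 - 58 = -48680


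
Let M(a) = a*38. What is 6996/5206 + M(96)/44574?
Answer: 1451014/1017773 ≈ 1.4257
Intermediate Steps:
M(a) = 38*a
6996/5206 + M(96)/44574 = 6996/5206 + (38*96)/44574 = 6996*(1/5206) + 3648*(1/44574) = 3498/2603 + 32/391 = 1451014/1017773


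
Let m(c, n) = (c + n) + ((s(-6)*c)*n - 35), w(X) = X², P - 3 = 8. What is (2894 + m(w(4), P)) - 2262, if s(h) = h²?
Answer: 6960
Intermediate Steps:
P = 11 (P = 3 + 8 = 11)
m(c, n) = -35 + c + n + 36*c*n (m(c, n) = (c + n) + (((-6)²*c)*n - 35) = (c + n) + ((36*c)*n - 35) = (c + n) + (36*c*n - 35) = (c + n) + (-35 + 36*c*n) = -35 + c + n + 36*c*n)
(2894 + m(w(4), P)) - 2262 = (2894 + (-35 + 4² + 11 + 36*4²*11)) - 2262 = (2894 + (-35 + 16 + 11 + 36*16*11)) - 2262 = (2894 + (-35 + 16 + 11 + 6336)) - 2262 = (2894 + 6328) - 2262 = 9222 - 2262 = 6960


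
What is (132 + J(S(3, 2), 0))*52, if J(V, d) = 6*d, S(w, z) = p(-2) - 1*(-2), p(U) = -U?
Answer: 6864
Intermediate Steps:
S(w, z) = 4 (S(w, z) = -1*(-2) - 1*(-2) = 2 + 2 = 4)
(132 + J(S(3, 2), 0))*52 = (132 + 6*0)*52 = (132 + 0)*52 = 132*52 = 6864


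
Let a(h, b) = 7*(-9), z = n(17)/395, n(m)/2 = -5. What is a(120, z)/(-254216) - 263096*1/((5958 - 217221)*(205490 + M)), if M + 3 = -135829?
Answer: 497000585069/1870541417927832 ≈ 0.00026570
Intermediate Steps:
M = -135832 (M = -3 - 135829 = -135832)
n(m) = -10 (n(m) = 2*(-5) = -10)
z = -2/79 (z = -10/395 = -10*1/395 = -2/79 ≈ -0.025316)
a(h, b) = -63
a(120, z)/(-254216) - 263096*1/((5958 - 217221)*(205490 + M)) = -63/(-254216) - 263096*1/((5958 - 217221)*(205490 - 135832)) = -63*(-1/254216) - 263096/((-211263*69658)) = 63/254216 - 263096/(-14716158054) = 63/254216 - 263096*(-1/14716158054) = 63/254216 + 131548/7358079027 = 497000585069/1870541417927832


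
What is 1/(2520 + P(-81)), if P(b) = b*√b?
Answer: 280/764649 + 9*I/84961 ≈ 0.00036618 + 0.00010593*I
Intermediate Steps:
P(b) = b^(3/2)
1/(2520 + P(-81)) = 1/(2520 + (-81)^(3/2)) = 1/(2520 - 729*I) = (2520 + 729*I)/6881841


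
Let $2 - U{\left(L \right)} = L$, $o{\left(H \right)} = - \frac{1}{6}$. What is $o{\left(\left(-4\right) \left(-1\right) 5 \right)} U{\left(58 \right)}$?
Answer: $\frac{28}{3} \approx 9.3333$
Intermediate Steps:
$o{\left(H \right)} = - \frac{1}{6}$ ($o{\left(H \right)} = \left(-1\right) \frac{1}{6} = - \frac{1}{6}$)
$U{\left(L \right)} = 2 - L$
$o{\left(\left(-4\right) \left(-1\right) 5 \right)} U{\left(58 \right)} = - \frac{2 - 58}{6} = \left(- \frac{1}{6}\right) \left(-56\right) = \frac{28}{3}$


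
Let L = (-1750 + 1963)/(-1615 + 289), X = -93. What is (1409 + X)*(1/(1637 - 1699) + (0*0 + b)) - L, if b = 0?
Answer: -288635/13702 ≈ -21.065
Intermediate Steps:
L = -71/442 (L = 213/(-1326) = 213*(-1/1326) = -71/442 ≈ -0.16063)
(1409 + X)*(1/(1637 - 1699) + (0*0 + b)) - L = (1409 - 93)*(1/(1637 - 1699) + (0*0 + 0)) - 1*(-71/442) = 1316*(1/(-62) + (0 + 0)) + 71/442 = 1316*(-1/62 + 0) + 71/442 = 1316*(-1/62) + 71/442 = -658/31 + 71/442 = -288635/13702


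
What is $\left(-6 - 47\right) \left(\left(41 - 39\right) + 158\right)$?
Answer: $-8480$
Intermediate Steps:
$\left(-6 - 47\right) \left(\left(41 - 39\right) + 158\right) = - 53 \left(2 + 158\right) = \left(-53\right) 160 = -8480$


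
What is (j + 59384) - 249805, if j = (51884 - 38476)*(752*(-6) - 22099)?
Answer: -356990709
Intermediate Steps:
j = -356800288 (j = 13408*(-4512 - 22099) = 13408*(-26611) = -356800288)
(j + 59384) - 249805 = (-356800288 + 59384) - 249805 = -356740904 - 249805 = -356990709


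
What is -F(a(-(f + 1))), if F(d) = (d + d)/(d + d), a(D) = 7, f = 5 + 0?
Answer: -1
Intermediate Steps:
f = 5
F(d) = 1 (F(d) = (2*d)/((2*d)) = (2*d)*(1/(2*d)) = 1)
-F(a(-(f + 1))) = -1*1 = -1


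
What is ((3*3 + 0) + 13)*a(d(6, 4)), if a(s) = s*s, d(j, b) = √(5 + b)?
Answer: 198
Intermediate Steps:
a(s) = s²
((3*3 + 0) + 13)*a(d(6, 4)) = ((3*3 + 0) + 13)*(√(5 + 4))² = ((9 + 0) + 13)*(√9)² = (9 + 13)*3² = 22*9 = 198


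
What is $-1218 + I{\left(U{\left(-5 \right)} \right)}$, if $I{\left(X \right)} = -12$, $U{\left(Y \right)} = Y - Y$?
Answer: $-1230$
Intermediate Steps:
$U{\left(Y \right)} = 0$
$-1218 + I{\left(U{\left(-5 \right)} \right)} = -1218 - 12 = -1230$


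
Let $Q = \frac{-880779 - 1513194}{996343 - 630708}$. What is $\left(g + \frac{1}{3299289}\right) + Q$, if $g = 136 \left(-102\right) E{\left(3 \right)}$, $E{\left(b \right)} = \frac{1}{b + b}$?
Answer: $- \frac{2796946161906242}{1206335533515} \approx -2318.5$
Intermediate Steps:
$Q = - \frac{2393973}{365635} \approx -6.5474$
$E{\left(b \right)} = \frac{1}{2 b}$
$g = -2312$ ($g = 136 \left(-102\right) \frac{1}{2 \cdot 3} = - 13872 \cdot \frac{1}{2} \cdot \frac{1}{3} = \left(-13872\right) \frac{1}{6} = -2312$)
$\left(g + \frac{1}{3299289}\right) + Q = \left(-2312 + \frac{1}{3299289}\right) - \frac{2393973}{365635} = - \frac{7627956167}{3299289} - \frac{2393973}{365635} = - \frac{2796946161906242}{1206335533515}$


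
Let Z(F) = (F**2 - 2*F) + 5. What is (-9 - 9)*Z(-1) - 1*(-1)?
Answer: -143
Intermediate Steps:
Z(F) = 5 + F**2 - 2*F
(-9 - 9)*Z(-1) - 1*(-1) = (-9 - 9)*(5 + (-1)**2 - 2*(-1)) - 1*(-1) = -18*(5 + 1 + 2) + 1 = -18*8 + 1 = -144 + 1 = -143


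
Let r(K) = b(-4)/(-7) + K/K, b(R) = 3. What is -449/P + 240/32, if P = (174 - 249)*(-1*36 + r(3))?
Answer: 136357/18600 ≈ 7.3310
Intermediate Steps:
r(K) = 4/7 (r(K) = 3/(-7) + K/K = 3*(-⅐) + 1 = -3/7 + 1 = 4/7)
P = 18600/7 (P = (174 - 249)*(-1*36 + 4/7) = -75*(-36 + 4/7) = -75*(-248/7) = 18600/7 ≈ 2657.1)
-449/P + 240/32 = -449/18600/7 + 240/32 = -449*7/18600 + 240*(1/32) = -3143/18600 + 15/2 = 136357/18600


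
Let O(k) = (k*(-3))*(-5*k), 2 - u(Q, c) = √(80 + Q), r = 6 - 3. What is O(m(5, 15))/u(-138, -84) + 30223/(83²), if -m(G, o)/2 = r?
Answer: 4656973/213559 + 270*I*√58/31 ≈ 21.806 + 66.331*I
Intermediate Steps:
r = 3
u(Q, c) = 2 - √(80 + Q)
m(G, o) = -6 (m(G, o) = -2*3 = -6)
O(k) = 15*k² (O(k) = (-3*k)*(-5*k) = 15*k²)
O(m(5, 15))/u(-138, -84) + 30223/(83²) = (15*(-6)²)/(2 - √(80 - 138)) + 30223/(83²) = (15*36)/(2 - √(-58)) + 30223/6889 = 540/(2 - I*√58) + 30223*(1/6889) = 540/(2 - I*√58) + 30223/6889 = 30223/6889 + 540/(2 - I*√58)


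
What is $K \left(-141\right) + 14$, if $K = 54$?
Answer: $-7600$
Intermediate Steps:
$K \left(-141\right) + 14 = 54 \left(-141\right) + 14 = -7614 + 14 = -7600$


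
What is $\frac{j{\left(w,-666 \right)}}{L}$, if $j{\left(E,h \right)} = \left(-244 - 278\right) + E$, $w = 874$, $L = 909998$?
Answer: $\frac{176}{454999} \approx 0.00038681$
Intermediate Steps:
$j{\left(E,h \right)} = -522 + E$
$\frac{j{\left(w,-666 \right)}}{L} = \frac{-522 + 874}{909998} = 352 \cdot \frac{1}{909998} = \frac{176}{454999}$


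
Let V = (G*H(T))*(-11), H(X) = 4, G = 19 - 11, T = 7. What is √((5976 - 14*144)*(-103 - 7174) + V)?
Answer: 2*I*√7204318 ≈ 5368.2*I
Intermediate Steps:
G = 8
V = -352 (V = (8*4)*(-11) = 32*(-11) = -352)
√((5976 - 14*144)*(-103 - 7174) + V) = √((5976 - 14*144)*(-103 - 7174) - 352) = √((5976 - 2016)*(-7277) - 352) = √(3960*(-7277) - 352) = √(-28816920 - 352) = √(-28817272) = 2*I*√7204318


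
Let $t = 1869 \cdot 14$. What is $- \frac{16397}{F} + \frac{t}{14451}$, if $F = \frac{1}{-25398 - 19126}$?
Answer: $\frac{3516699163598}{4817} \approx 7.3006 \cdot 10^{8}$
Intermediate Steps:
$t = 26166$
$F = - \frac{1}{44524}$ ($F = \frac{1}{-44524} = - \frac{1}{44524} \approx -2.246 \cdot 10^{-5}$)
$- \frac{16397}{F} + \frac{t}{14451} = - \frac{16397}{- \frac{1}{44524}} + \frac{26166}{14451} = \left(-16397\right) \left(-44524\right) + 26166 \cdot \frac{1}{14451} = 730060028 + \frac{8722}{4817} = \frac{3516699163598}{4817}$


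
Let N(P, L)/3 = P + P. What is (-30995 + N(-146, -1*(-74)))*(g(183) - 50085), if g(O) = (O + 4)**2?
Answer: 481762036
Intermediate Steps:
N(P, L) = 6*P (N(P, L) = 3*(P + P) = 3*(2*P) = 6*P)
g(O) = (4 + O)**2
(-30995 + N(-146, -1*(-74)))*(g(183) - 50085) = (-30995 + 6*(-146))*((4 + 183)**2 - 50085) = (-30995 - 876)*(187**2 - 50085) = -31871*(34969 - 50085) = -31871*(-15116) = 481762036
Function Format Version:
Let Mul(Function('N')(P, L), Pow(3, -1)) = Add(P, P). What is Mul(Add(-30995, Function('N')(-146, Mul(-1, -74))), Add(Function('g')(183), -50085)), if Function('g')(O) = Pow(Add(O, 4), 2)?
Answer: 481762036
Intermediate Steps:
Function('N')(P, L) = Mul(6, P) (Function('N')(P, L) = Mul(3, Add(P, P)) = Mul(3, Mul(2, P)) = Mul(6, P))
Function('g')(O) = Pow(Add(4, O), 2)
Mul(Add(-30995, Function('N')(-146, Mul(-1, -74))), Add(Function('g')(183), -50085)) = Mul(Add(-30995, Mul(6, -146)), Add(Pow(Add(4, 183), 2), -50085)) = Mul(Add(-30995, -876), Add(Pow(187, 2), -50085)) = Mul(-31871, Add(34969, -50085)) = Mul(-31871, -15116) = 481762036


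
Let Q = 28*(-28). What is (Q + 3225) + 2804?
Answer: 5245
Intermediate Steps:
Q = -784
(Q + 3225) + 2804 = (-784 + 3225) + 2804 = 2441 + 2804 = 5245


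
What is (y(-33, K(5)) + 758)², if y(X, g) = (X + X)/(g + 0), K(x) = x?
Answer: 13868176/25 ≈ 5.5473e+5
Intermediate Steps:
y(X, g) = 2*X/g (y(X, g) = (2*X)/g = 2*X/g)
(y(-33, K(5)) + 758)² = (2*(-33)/5 + 758)² = (2*(-33)*(⅕) + 758)² = (-66/5 + 758)² = (3724/5)² = 13868176/25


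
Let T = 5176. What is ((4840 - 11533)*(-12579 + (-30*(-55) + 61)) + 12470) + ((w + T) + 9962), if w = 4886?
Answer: 72772018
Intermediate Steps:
((4840 - 11533)*(-12579 + (-30*(-55) + 61)) + 12470) + ((w + T) + 9962) = ((4840 - 11533)*(-12579 + (-30*(-55) + 61)) + 12470) + ((4886 + 5176) + 9962) = (-6693*(-12579 + (1650 + 61)) + 12470) + (10062 + 9962) = (-6693*(-12579 + 1711) + 12470) + 20024 = (-6693*(-10868) + 12470) + 20024 = (72739524 + 12470) + 20024 = 72751994 + 20024 = 72772018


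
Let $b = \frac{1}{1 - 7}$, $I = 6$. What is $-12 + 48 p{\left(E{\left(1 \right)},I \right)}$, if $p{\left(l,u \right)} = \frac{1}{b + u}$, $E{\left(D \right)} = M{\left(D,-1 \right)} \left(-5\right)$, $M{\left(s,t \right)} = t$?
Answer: $- \frac{132}{35} \approx -3.7714$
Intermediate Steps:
$b = - \frac{1}{6}$ ($b = \frac{1}{-6} = - \frac{1}{6} \approx -0.16667$)
$E{\left(D \right)} = 5$ ($E{\left(D \right)} = \left(-1\right) \left(-5\right) = 5$)
$p{\left(l,u \right)} = \frac{1}{- \frac{1}{6} + u}$
$-12 + 48 p{\left(E{\left(1 \right)},I \right)} = -12 + 48 \frac{6}{-1 + 6 \cdot 6} = -12 + 48 \frac{6}{-1 + 36} = -12 + 48 \cdot \frac{6}{35} = -12 + \frac{288}{35} = - \frac{132}{35}$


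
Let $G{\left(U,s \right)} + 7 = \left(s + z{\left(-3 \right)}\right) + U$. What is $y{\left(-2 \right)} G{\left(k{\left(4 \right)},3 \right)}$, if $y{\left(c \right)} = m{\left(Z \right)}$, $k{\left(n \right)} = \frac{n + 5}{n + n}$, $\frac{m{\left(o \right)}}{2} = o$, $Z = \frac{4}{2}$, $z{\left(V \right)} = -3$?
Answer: $- \frac{47}{2} \approx -23.5$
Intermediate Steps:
$Z = 2$ ($Z = 4 \cdot \frac{1}{2} = 2$)
$m{\left(o \right)} = 2 o$
$k{\left(n \right)} = \frac{5 + n}{2 n}$
$y{\left(c \right)} = 4$ ($y{\left(c \right)} = 2 \cdot 2 = 4$)
$G{\left(U,s \right)} = -10 + U + s$ ($G{\left(U,s \right)} = -7 + \left(\left(s - 3\right) + U\right) = -7 + \left(\left(-3 + s\right) + U\right) = -7 + \left(-3 + U + s\right) = -10 + U + s$)
$y{\left(-2 \right)} G{\left(k{\left(4 \right)},3 \right)} = 4 \left(-10 + \frac{5 + 4}{2 \cdot 4} + 3\right) = 4 \left(-10 + \frac{1}{2} \cdot \frac{1}{4} \cdot 9 + 3\right) = 4 \left(-10 + \frac{9}{8} + 3\right) = 4 \left(- \frac{47}{8}\right) = - \frac{47}{2}$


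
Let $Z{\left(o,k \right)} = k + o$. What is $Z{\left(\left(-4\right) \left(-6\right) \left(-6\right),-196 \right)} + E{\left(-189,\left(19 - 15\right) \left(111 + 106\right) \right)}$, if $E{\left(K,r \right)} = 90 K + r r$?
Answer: $736074$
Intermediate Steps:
$E{\left(K,r \right)} = r^{2} + 90 K$ ($E{\left(K,r \right)} = 90 K + r^{2} = r^{2} + 90 K$)
$Z{\left(\left(-4\right) \left(-6\right) \left(-6\right),-196 \right)} + E{\left(-189,\left(19 - 15\right) \left(111 + 106\right) \right)} = \left(-196 + \left(-4\right) \left(-6\right) \left(-6\right)\right) + \left(\left(\left(19 - 15\right) \left(111 + 106\right)\right)^{2} + 90 \left(-189\right)\right) = \left(-196 + 24 \left(-6\right)\right) - \left(17010 - \left(4 \cdot 217\right)^{2}\right) = \left(-196 - 144\right) - \left(17010 - 868^{2}\right) = -340 + \left(753424 - 17010\right) = -340 + 736414 = 736074$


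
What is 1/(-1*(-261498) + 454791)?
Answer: 1/716289 ≈ 1.3961e-6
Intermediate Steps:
1/(-1*(-261498) + 454791) = 1/(261498 + 454791) = 1/716289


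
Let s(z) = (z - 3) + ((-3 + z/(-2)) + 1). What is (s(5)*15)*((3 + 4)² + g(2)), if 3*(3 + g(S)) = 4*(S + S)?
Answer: -1925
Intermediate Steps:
g(S) = -3 + 8*S/3 (g(S) = -3 + (4*(S + S))/3 = -3 + (4*(2*S))/3 = -3 + (8*S)/3 = -3 + 8*S/3)
s(z) = -5 + z/2 (s(z) = (-3 + z) + ((-3 + z*(-½)) + 1) = (-3 + z) + ((-3 - z/2) + 1) = (-3 + z) + (-2 - z/2) = -5 + z/2)
(s(5)*15)*((3 + 4)² + g(2)) = ((-5 + (½)*5)*15)*((3 + 4)² + (-3 + (8/3)*2)) = ((-5 + 5/2)*15)*(7² + (-3 + 16/3)) = (-5/2*15)*(49 + 7/3) = -75/2*154/3 = -1925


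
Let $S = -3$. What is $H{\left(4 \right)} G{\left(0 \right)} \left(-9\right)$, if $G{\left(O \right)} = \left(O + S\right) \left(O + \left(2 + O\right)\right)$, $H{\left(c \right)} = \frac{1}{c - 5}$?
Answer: $-54$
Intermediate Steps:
$H{\left(c \right)} = \frac{1}{-5 + c}$
$G{\left(O \right)} = \left(-3 + O\right) \left(2 + 2 O\right)$ ($G{\left(O \right)} = \left(O - 3\right) \left(O + \left(2 + O\right)\right) = \left(-3 + O\right) \left(2 + 2 O\right)$)
$H{\left(4 \right)} G{\left(0 \right)} \left(-9\right) = \frac{-6 - 0 + 2 \cdot 0^{2}}{-5 + 4} \left(-9\right) = \frac{-6 + 0 + 2 \cdot 0}{-1} \left(-9\right) = - (-6 + 0 + 0) \left(-9\right) = \left(-1\right) \left(-6\right) \left(-9\right) = 6 \left(-9\right) = -54$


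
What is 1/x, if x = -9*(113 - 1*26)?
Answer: -1/783 ≈ -0.0012771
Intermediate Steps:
x = -783 (x = -9*(113 - 26) = -9*87 = -783)
1/x = 1/(-783) = -1/783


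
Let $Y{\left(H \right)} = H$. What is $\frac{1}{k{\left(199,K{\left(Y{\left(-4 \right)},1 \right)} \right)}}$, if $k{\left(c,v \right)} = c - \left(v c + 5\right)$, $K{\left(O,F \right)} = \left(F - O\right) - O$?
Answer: $- \frac{1}{1597} \approx -0.00062617$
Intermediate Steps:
$K{\left(O,F \right)} = F - 2 O$
$k{\left(c,v \right)} = -5 + c - c v$ ($k{\left(c,v \right)} = c - \left(c v + 5\right) = c - \left(5 + c v\right) = -5 + c - c v$)
$\frac{1}{k{\left(199,K{\left(Y{\left(-4 \right)},1 \right)} \right)}} = \frac{1}{-5 + 199 - 199 \left(1 - -8\right)} = \frac{1}{-5 + 199 - 199 \left(1 + 8\right)} = \frac{1}{-5 + 199 - 199 \cdot 9} = \frac{1}{-5 + 199 - 1791} = \frac{1}{-1597} = - \frac{1}{1597}$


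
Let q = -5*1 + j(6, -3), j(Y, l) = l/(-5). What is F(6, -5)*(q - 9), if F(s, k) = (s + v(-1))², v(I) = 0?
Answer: -2412/5 ≈ -482.40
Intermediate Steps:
j(Y, l) = -l/5 (j(Y, l) = l*(-⅕) = -l/5)
F(s, k) = s² (F(s, k) = (s + 0)² = s²)
q = -22/5 (q = -5*1 - ⅕*(-3) = -5 + ⅗ = -22/5 ≈ -4.4000)
F(6, -5)*(q - 9) = 6²*(-22/5 - 9) = 36*(-67/5) = -2412/5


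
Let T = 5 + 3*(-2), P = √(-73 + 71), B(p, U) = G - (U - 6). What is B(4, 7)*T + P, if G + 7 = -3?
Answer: 11 + I*√2 ≈ 11.0 + 1.4142*I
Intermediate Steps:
G = -10 (G = -7 - 3 = -10)
B(p, U) = -4 - U (B(p, U) = -10 - (U - 6) = -10 - (-6 + U) = -10 + (6 - U) = -4 - U)
P = I*√2 (P = √(-2) = I*√2 ≈ 1.4142*I)
T = -1 (T = 5 - 6 = -1)
B(4, 7)*T + P = (-4 - 1*7)*(-1) + I*√2 = (-4 - 7)*(-1) + I*√2 = -11*(-1) + I*√2 = 11 + I*√2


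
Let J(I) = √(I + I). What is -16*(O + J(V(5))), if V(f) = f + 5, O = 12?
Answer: -192 - 32*√5 ≈ -263.55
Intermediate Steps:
V(f) = 5 + f
J(I) = √2*√I (J(I) = √(2*I) = √2*√I)
-16*(O + J(V(5))) = -16*(12 + √2*√(5 + 5)) = -16*(12 + √2*√10) = -16*(12 + 2*√5) = -192 - 32*√5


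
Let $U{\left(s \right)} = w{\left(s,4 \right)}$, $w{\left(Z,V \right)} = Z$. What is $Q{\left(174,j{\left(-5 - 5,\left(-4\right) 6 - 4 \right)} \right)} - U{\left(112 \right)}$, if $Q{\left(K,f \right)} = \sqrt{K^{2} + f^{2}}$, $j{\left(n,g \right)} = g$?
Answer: $-112 + 2 \sqrt{7765} \approx 64.239$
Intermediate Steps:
$U{\left(s \right)} = s$
$Q{\left(174,j{\left(-5 - 5,\left(-4\right) 6 - 4 \right)} \right)} - U{\left(112 \right)} = \sqrt{174^{2} + \left(\left(-4\right) 6 - 4\right)^{2}} - 112 = \sqrt{30276 + \left(-24 - 4\right)^{2}} - 112 = \sqrt{30276 + \left(-28\right)^{2}} - 112 = \sqrt{30276 + 784} - 112 = \sqrt{31060} - 112 = 2 \sqrt{7765} - 112 = -112 + 2 \sqrt{7765}$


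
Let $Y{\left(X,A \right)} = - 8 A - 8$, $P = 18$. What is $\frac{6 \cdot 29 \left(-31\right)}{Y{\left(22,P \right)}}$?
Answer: $\frac{2697}{76} \approx 35.487$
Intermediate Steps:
$Y{\left(X,A \right)} = -8 - 8 A$
$\frac{6 \cdot 29 \left(-31\right)}{Y{\left(22,P \right)}} = \frac{6 \cdot 29 \left(-31\right)}{-8 - 144} = \frac{174 \left(-31\right)}{-8 - 144} = - \frac{5394}{-152} = \left(-5394\right) \left(- \frac{1}{152}\right) = \frac{2697}{76}$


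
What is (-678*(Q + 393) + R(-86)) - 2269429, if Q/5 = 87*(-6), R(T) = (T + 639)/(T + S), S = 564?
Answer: -366292281/478 ≈ -7.6630e+5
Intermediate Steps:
R(T) = (639 + T)/(564 + T) (R(T) = (T + 639)/(T + 564) = (639 + T)/(564 + T))
Q = -2610 (Q = 5*(87*(-6)) = 5*(-522) = -2610)
(-678*(Q + 393) + R(-86)) - 2269429 = (-678*(-2610 + 393) + (639 - 86)/(564 - 86)) - 2269429 = (-678*(-2217) + 553/478) - 2269429 = (1503126 + (1/478)*553) - 2269429 = (1503126 + 553/478) - 2269429 = 718494781/478 - 2269429 = -366292281/478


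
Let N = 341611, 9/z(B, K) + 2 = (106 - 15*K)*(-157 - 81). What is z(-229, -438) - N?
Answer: -180927433933/529630 ≈ -3.4161e+5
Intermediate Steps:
z(B, K) = 9/(-25230 + 3570*K) (z(B, K) = 9/(-2 + (106 - 15*K)*(-157 - 81)) = 9/(-2 + (106 - 15*K)*(-238)) = 9/(-2 + (-25228 + 3570*K)) = 9/(-25230 + 3570*K))
z(-229, -438) - N = 3/(10*(-841 + 119*(-438))) - 1*341611 = 3/(10*(-841 - 52122)) - 341611 = (3/10)/(-52963) - 341611 = (3/10)*(-1/52963) - 341611 = -3/529630 - 341611 = -180927433933/529630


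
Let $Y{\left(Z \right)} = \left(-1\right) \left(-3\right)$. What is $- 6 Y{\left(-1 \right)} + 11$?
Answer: $-7$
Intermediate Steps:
$Y{\left(Z \right)} = 3$
$- 6 Y{\left(-1 \right)} + 11 = \left(-6\right) 3 + 11 = -18 + 11 = -7$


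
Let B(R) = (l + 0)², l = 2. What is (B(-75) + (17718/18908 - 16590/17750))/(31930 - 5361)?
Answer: 67163939/445850403650 ≈ 0.00015064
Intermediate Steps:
B(R) = 4 (B(R) = (2 + 0)² = 2² = 4)
(B(-75) + (17718/18908 - 16590/17750))/(31930 - 5361) = (4 + (17718/18908 - 16590/17750))/(31930 - 5361) = (4 + (17718*(1/18908) - 16590*1/17750))/26569 = (4 + (8859/9454 - 1659/1775))*(1/26569) = (4 + 40539/16780850)*(1/26569) = (67163939/16780850)*(1/26569) = 67163939/445850403650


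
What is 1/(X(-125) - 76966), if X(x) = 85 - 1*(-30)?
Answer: -1/76851 ≈ -1.3012e-5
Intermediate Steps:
X(x) = 115 (X(x) = 85 + 30 = 115)
1/(X(-125) - 76966) = 1/(115 - 76966) = 1/(-76851) = -1/76851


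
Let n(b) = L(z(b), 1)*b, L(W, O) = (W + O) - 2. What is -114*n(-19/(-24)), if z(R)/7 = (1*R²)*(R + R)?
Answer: -14837461/27648 ≈ -536.66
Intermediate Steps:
z(R) = 14*R³ (z(R) = 7*((1*R²)*(R + R)) = 7*(R²*(2*R)) = 7*(2*R³) = 14*R³)
L(W, O) = -2 + O + W (L(W, O) = (O + W) - 2 = -2 + O + W)
n(b) = b*(-1 + 14*b³) (n(b) = (-2 + 1 + 14*b³)*b = (-1 + 14*b³)*b = b*(-1 + 14*b³))
-114*n(-19/(-24)) = -114*(-(-19)/(-24) + 14*(-19/(-24))⁴) = -114*(-(-19)*(-1)/24 + 14*(-19*(-1/24))⁴) = -114*(-1*19/24 + 14*(19/24)⁴) = -114*(-19/24 + 14*(130321/331776)) = -114*(-19/24 + 912247/165888) = -114*780919/165888 = -14837461/27648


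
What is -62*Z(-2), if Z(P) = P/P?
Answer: -62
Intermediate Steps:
Z(P) = 1
-62*Z(-2) = -62*1 = -62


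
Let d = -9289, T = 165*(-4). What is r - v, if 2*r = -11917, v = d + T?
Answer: 7981/2 ≈ 3990.5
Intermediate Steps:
T = -660
v = -9949 (v = -9289 - 660 = -9949)
r = -11917/2 (r = (½)*(-11917) = -11917/2 ≈ -5958.5)
r - v = -11917/2 - 1*(-9949) = -11917/2 + 9949 = 7981/2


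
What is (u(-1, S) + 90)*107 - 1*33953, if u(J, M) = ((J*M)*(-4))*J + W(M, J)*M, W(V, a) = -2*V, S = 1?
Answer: -24965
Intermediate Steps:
u(J, M) = -2*M² - 4*M*J² (u(J, M) = ((J*M)*(-4))*J + (-2*M)*M = (-4*J*M)*J - 2*M² = -4*M*J² - 2*M² = -2*M² - 4*M*J²)
(u(-1, S) + 90)*107 - 1*33953 = (-2*1*(1 + 2*(-1)²) + 90)*107 - 1*33953 = (-2*1*(1 + 2*1) + 90)*107 - 33953 = (-2*1*(1 + 2) + 90)*107 - 33953 = (-2*1*3 + 90)*107 - 33953 = (-6 + 90)*107 - 33953 = 84*107 - 33953 = 8988 - 33953 = -24965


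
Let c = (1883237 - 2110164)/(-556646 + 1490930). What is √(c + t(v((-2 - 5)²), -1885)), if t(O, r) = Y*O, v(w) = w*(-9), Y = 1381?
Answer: I*√132901619390053761/467142 ≈ 780.4*I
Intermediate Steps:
v(w) = -9*w
t(O, r) = 1381*O
c = -226927/934284 ≈ -0.24289
√(c + t(v((-2 - 5)²), -1885)) = √(-226927/934284 + 1381*(-9*(-2 - 5)²)) = √(-226927/934284 + 1381*(-9*(-7)²)) = √(-226927/934284 + 1381*(-9*49)) = √(-226927/934284 + 1381*(-441)) = √(-226927/934284 - 609021) = √(-568998802891/934284) = I*√132901619390053761/467142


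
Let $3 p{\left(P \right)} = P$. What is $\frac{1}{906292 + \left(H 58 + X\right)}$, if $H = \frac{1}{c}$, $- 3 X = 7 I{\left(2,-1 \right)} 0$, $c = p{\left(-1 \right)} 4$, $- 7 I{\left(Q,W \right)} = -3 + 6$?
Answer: $\frac{2}{1812497} \approx 1.1034 \cdot 10^{-6}$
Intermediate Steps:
$p{\left(P \right)} = \frac{P}{3}$
$I{\left(Q,W \right)} = - \frac{3}{7}$ ($I{\left(Q,W \right)} = - \frac{-3 + 6}{7} = \left(- \frac{1}{7}\right) 3 = - \frac{3}{7}$)
$c = - \frac{4}{3}$ ($c = \frac{1}{3} \left(-1\right) 4 = \left(- \frac{1}{3}\right) 4 = - \frac{4}{3} \approx -1.3333$)
$X = 0$ ($X = - \frac{7 \left(- \frac{3}{7}\right) 0}{3} = - \frac{\left(-3\right) 0}{3} = \left(- \frac{1}{3}\right) 0 = 0$)
$H = - \frac{3}{4}$ ($H = \frac{1}{- \frac{4}{3}} = - \frac{3}{4} \approx -0.75$)
$\frac{1}{906292 + \left(H 58 + X\right)} = \frac{1}{906292 + \left(\left(- \frac{3}{4}\right) 58 + 0\right)} = \frac{1}{906292 + \left(- \frac{87}{2} + 0\right)} = \frac{1}{906292 - \frac{87}{2}} = \frac{1}{\frac{1812497}{2}} = \frac{2}{1812497}$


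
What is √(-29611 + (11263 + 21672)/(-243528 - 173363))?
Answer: 4*I*√321646840221711/416891 ≈ 172.08*I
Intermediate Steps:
√(-29611 + (11263 + 21672)/(-243528 - 173363)) = √(-29611 + 32935/(-416891)) = √(-29611 + 32935*(-1/416891)) = √(-29611 - 32935/416891) = √(-12344592336/416891) = 4*I*√321646840221711/416891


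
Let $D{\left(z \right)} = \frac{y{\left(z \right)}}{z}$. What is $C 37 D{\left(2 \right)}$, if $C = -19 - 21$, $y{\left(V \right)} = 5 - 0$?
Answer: $-3700$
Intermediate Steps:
$y{\left(V \right)} = 5$ ($y{\left(V \right)} = 5 + 0 = 5$)
$C = -40$
$D{\left(z \right)} = \frac{5}{z}$
$C 37 D{\left(2 \right)} = \left(-40\right) 37 \cdot \frac{5}{2} = - 1480 \cdot 5 \cdot \frac{1}{2} = \left(-1480\right) \frac{5}{2} = -3700$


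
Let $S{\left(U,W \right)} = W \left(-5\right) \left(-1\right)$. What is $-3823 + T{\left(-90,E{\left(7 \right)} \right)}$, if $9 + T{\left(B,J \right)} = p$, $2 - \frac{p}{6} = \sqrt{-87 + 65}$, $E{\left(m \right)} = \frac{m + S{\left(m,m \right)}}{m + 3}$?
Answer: $-3820 - 6 i \sqrt{22} \approx -3820.0 - 28.142 i$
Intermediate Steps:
$S{\left(U,W \right)} = 5 W$ ($S{\left(U,W \right)} = - 5 W \left(-1\right) = 5 W$)
$E{\left(m \right)} = \frac{6 m}{3 + m}$ ($E{\left(m \right)} = \frac{m + 5 m}{m + 3} = \frac{6 m}{3 + m}$)
$p = 12 - 6 i \sqrt{22}$ ($p = 12 - 6 \sqrt{-87 + 65} = 12 - 6 \sqrt{-22} = 12 - 6 i \sqrt{22} \approx 12.0 - 28.142 i$)
$T{\left(B,J \right)} = 3 - 6 i \sqrt{22}$ ($T{\left(B,J \right)} = -9 + \left(12 - 6 i \sqrt{22}\right) = 3 - 6 i \sqrt{22}$)
$-3823 + T{\left(-90,E{\left(7 \right)} \right)} = -3823 + \left(3 - 6 i \sqrt{22}\right) = -3820 - 6 i \sqrt{22}$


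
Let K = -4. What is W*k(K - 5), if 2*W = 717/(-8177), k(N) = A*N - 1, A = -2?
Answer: -717/962 ≈ -0.74532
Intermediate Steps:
k(N) = -1 - 2*N (k(N) = -2*N - 1 = -1 - 2*N)
W = -717/16354 (W = (717/(-8177))/2 = (717*(-1/8177))/2 = (½)*(-717/8177) = -717/16354 ≈ -0.043842)
W*k(K - 5) = -717*(-1 - 2*(-4 - 5))/16354 = -717*(-1 - 2*(-9))/16354 = -717*(-1 + 18)/16354 = -717/16354*17 = -717/962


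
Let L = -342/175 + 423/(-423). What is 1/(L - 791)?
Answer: -175/138942 ≈ -0.0012595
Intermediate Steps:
L = -517/175 (L = -342*1/175 + 423*(-1/423) = -342/175 - 1 = -517/175 ≈ -2.9543)
1/(L - 791) = 1/(-517/175 - 791) = 1/(-138942/175) = -175/138942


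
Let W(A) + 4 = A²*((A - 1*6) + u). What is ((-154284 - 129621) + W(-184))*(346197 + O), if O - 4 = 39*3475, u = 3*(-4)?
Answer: -3431248069046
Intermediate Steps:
u = -12
W(A) = -4 + A²*(-18 + A) (W(A) = -4 + A²*((A - 1*6) - 12) = -4 + A²*((A - 6) - 12) = -4 + A²*((-6 + A) - 12) = -4 + A²*(-18 + A))
O = 135529 (O = 4 + 39*3475 = 4 + 135525 = 135529)
((-154284 - 129621) + W(-184))*(346197 + O) = ((-154284 - 129621) + (-4 + (-184)³ - 18*(-184)²))*(346197 + 135529) = (-283905 + (-4 - 6229504 - 18*33856))*481726 = (-283905 + (-4 - 6229504 - 609408))*481726 = (-283905 - 6838916)*481726 = -7122821*481726 = -3431248069046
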